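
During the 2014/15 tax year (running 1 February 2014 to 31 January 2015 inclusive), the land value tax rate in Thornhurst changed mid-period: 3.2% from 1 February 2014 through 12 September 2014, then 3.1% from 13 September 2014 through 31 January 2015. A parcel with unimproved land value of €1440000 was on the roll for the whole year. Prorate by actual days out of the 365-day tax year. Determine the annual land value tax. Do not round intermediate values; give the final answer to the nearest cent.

€45523.73

1 February – 12 September 2014: 224 days at 3.2% → €1440000 × 3.2% × 224/365 = €28279.2329
13 September 2014 – 31 January 2015: 141 days at 3.1% → €1440000 × 3.1% × 141/365 = €17244.4932
Total = €45523.7260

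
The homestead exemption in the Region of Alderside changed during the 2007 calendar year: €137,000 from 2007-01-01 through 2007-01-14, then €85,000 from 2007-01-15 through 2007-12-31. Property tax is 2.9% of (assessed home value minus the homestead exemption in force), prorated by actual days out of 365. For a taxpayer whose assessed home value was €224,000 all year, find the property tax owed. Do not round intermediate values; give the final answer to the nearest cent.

2007-01-01 to 2007-01-14: 14 days, exemption €137,000 → (€224,000 − €137,000) × 2.9% × 14/365 = €96.7726
2007-01-15 to 2007-12-31: 351 days, exemption €85,000 → (€224,000 − €85,000) × 2.9% × 351/365 = €3,876.3863
Total = €3,973.1589

€3,973.16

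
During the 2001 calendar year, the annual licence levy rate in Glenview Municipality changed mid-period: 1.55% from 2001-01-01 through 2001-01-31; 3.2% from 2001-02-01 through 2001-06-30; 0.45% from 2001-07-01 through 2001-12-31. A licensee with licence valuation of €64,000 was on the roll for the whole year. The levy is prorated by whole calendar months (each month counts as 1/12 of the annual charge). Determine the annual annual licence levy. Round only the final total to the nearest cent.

€1,080.00

2001-01-01 to 2001-01-31: 1 month at 1.55% → €64,000 × 1.55% × 1/12 = €82.6667
2001-02-01 to 2001-06-30: 5 months at 3.2% → €64,000 × 3.2% × 5/12 = €853.3333
2001-07-01 to 2001-12-31: 6 months at 0.45% → €64,000 × 0.45% × 6/12 = €144.0000
Total = €1,080.0000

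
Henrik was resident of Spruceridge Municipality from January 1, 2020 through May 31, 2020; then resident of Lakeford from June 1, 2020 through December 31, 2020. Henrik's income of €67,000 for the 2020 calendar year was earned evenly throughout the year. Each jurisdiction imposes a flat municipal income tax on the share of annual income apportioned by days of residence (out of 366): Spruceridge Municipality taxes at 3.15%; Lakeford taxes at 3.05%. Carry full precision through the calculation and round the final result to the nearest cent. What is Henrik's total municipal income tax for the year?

Spruceridge Municipality, January 1 – May 31, 2020: 152 days → €67,000 × 3.15% × 152/366 = €876.4918
Lakeford, June 1 – December 31, 2020: 214 days → €67,000 × 3.05% × 214/366 = €1,194.8333
Total = €2,071.3251

€2,071.33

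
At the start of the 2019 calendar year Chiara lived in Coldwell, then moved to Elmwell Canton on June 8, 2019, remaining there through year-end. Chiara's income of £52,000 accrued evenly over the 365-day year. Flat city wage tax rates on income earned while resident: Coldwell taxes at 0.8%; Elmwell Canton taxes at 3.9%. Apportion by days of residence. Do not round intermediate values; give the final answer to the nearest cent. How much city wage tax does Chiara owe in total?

£1,330.20

Coldwell, January 1 – June 7, 2019: 158 days → £52,000 × 0.8% × 158/365 = £180.0767
Elmwell Canton, June 8 – December 31, 2019: 207 days → £52,000 × 3.9% × 207/365 = £1,150.1260
Total = £1,330.2027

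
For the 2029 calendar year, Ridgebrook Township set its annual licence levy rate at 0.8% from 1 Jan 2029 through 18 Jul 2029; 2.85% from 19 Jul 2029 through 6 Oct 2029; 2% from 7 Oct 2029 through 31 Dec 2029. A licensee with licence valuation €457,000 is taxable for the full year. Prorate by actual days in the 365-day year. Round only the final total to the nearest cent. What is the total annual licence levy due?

1 Jan – 18 Jul 2029: 199 days at 0.8% → €457,000 × 0.8% × 199/365 = €1,993.2712
19 Jul – 6 Oct 2029: 80 days at 2.85% → €457,000 × 2.85% × 80/365 = €2,854.6849
7 Oct – 31 Dec 2029: 86 days at 2% → €457,000 × 2% × 86/365 = €2,153.5342
Total = €7,001.4904

€7,001.49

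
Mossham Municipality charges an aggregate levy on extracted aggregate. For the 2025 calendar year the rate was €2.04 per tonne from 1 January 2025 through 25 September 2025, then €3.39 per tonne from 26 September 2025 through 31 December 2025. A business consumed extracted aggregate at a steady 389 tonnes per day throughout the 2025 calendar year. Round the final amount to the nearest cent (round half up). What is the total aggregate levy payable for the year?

€340,588.95

1 January – 25 September 2025: 268 days × 389 tonnes/day = 104,252 tonnes at €2.04/tonne → €212,674.08
26 September – 31 December 2025: 97 days × 389 tonnes/day = 37,733 tonnes at €3.39/tonne → €127,914.87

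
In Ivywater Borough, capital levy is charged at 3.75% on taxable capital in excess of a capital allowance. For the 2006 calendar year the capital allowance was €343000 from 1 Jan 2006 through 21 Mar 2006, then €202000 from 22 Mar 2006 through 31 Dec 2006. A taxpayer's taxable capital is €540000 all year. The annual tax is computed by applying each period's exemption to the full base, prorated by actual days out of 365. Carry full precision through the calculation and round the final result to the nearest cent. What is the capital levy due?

1 Jan – 21 Mar 2006: 80 days, exemption €343000 → (€540000 − €343000) × 3.75% × 80/365 = €1619.1781
22 Mar – 31 Dec 2006: 285 days, exemption €202000 → (€540000 − €202000) × 3.75% × 285/365 = €9896.9178
Total = €11516.0959

€11516.10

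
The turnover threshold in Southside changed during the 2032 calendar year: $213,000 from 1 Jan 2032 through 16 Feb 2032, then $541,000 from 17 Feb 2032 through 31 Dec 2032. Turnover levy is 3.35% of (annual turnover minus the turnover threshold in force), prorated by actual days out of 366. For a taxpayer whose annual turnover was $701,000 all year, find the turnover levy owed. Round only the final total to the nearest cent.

$6,771.03

1 Jan – 16 Feb 2032: 47 days, exemption $213,000 → ($701,000 − $213,000) × 3.35% × 47/366 = $2,099.3333
17 Feb – 31 Dec 2032: 319 days, exemption $541,000 → ($701,000 − $541,000) × 3.35% × 319/366 = $4,671.6940
Total = $6,771.0273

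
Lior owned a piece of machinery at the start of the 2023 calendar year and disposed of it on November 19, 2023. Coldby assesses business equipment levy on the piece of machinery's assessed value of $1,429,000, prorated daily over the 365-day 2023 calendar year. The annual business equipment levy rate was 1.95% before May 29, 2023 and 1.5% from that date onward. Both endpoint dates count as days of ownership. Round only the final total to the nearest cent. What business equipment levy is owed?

$21,575.94

January 1 – May 28, 2023: 148 days at 1.95% → $1,429,000 × 1.95% × 148/365 = $11,298.8877
May 29 – November 19, 2023: 175 days at 1.5% → $1,429,000 × 1.5% × 175/365 = $10,277.0548
Total = $21,575.9425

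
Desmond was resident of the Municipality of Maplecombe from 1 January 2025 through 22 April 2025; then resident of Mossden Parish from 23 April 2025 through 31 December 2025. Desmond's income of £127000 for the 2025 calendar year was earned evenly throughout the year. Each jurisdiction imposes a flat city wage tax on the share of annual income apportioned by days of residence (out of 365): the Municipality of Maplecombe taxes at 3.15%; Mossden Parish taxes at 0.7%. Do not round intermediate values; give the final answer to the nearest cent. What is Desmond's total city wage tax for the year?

The Municipality of Maplecombe, 1 January – 22 April 2025: 112 days → £127000 × 3.15% × 112/365 = £1227.5507
Mossden Parish, 23 April – 31 December 2025: 253 days → £127000 × 0.7% × 253/365 = £616.2110
Total = £1843.7616

£1843.76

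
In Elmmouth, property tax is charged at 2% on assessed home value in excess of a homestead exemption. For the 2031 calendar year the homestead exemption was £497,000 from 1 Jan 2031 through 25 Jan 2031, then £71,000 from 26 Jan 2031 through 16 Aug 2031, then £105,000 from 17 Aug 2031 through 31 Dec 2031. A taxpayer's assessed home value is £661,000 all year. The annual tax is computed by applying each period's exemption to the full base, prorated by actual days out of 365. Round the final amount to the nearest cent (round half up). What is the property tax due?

£10,961.21

1 Jan – 25 Jan 2031: 25 days, exemption £497,000 → (£661,000 − £497,000) × 2% × 25/365 = £224.6575
26 Jan – 16 Aug 2031: 203 days, exemption £71,000 → (£661,000 − £71,000) × 2% × 203/365 = £6,562.7397
17 Aug – 31 Dec 2031: 137 days, exemption £105,000 → (£661,000 − £105,000) × 2% × 137/365 = £4,173.8082
Total = £10,961.2055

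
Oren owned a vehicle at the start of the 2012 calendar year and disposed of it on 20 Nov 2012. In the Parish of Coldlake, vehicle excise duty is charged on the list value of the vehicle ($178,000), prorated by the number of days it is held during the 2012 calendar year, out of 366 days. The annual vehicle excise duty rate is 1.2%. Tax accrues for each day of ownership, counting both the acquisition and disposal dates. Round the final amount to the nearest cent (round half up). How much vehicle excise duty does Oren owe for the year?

Days held (1 Jan – 20 Nov 2012): 325 out of 366
Tax = $178,000 × 1.2% × 325/366 = $1,896.7213

$1,896.72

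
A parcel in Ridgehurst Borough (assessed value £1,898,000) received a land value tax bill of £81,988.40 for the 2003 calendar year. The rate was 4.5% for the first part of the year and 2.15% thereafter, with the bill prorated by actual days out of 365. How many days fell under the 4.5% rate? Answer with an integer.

337 days

Let d = days at the first rate; then 365 − d days at the second rate.
£1,898,000 × [4.5%·d + 2.15%·(365−d)] / 365 = £81,988.40
Solving gives d = 337, so the new rate took effect on 4 Dec 2003.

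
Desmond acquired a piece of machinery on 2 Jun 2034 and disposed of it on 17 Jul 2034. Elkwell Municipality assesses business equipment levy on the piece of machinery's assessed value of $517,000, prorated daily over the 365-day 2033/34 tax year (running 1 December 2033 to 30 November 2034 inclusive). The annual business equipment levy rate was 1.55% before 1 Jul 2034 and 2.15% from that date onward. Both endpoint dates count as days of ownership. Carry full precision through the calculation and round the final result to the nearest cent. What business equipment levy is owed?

$1,154.40

2 Jun – 30 Jun 2034: 29 days at 1.55% → $517,000 × 1.55% × 29/365 = $636.6890
1 Jul – 17 Jul 2034: 17 days at 2.15% → $517,000 × 2.15% × 17/365 = $517.7082
Total = $1,154.3973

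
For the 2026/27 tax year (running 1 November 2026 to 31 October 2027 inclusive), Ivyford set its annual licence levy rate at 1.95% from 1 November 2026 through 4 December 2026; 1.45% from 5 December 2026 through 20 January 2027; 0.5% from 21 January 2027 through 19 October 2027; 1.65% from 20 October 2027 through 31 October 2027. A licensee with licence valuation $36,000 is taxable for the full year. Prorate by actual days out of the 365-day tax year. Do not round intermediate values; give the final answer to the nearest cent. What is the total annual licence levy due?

$286.27

1 November – 4 December 2026: 34 days at 1.95% → $36,000 × 1.95% × 34/365 = $65.3918
5 December 2026 – 20 January 2027: 47 days at 1.45% → $36,000 × 1.45% × 47/365 = $67.2164
21 January – 19 October 2027: 272 days at 0.5% → $36,000 × 0.5% × 272/365 = $134.1370
20 October – 31 October 2027: 12 days at 1.65% → $36,000 × 1.65% × 12/365 = $19.5288
Total = $286.2740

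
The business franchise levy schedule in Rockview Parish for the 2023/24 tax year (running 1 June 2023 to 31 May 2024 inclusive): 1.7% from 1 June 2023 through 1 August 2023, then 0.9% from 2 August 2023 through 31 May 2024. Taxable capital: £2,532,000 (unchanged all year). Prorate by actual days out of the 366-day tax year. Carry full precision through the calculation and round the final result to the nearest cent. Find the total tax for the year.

1 June – 1 August 2023: 62 days at 1.7% → £2,532,000 × 1.7% × 62/366 = £7,291.6066
2 August 2023 – 31 May 2024: 304 days at 0.9% → £2,532,000 × 0.9% × 304/366 = £18,927.7377
Total = £26,219.3443

£26,219.34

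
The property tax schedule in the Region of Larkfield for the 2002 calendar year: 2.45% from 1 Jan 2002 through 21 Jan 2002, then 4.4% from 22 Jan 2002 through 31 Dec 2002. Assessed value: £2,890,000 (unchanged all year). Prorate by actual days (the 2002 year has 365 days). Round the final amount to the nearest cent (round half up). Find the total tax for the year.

£123,917.66

1 Jan – 21 Jan 2002: 21 days at 2.45% → £2,890,000 × 2.45% × 21/365 = £4,073.7123
22 Jan – 31 Dec 2002: 344 days at 4.4% → £2,890,000 × 4.4% × 344/365 = £119,843.9452
Total = £123,917.6575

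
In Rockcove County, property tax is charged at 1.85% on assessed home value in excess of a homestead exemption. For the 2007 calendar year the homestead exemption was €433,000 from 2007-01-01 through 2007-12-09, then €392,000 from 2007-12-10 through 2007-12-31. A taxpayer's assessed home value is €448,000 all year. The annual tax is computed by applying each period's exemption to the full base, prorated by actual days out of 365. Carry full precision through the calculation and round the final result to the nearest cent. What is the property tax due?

€323.22

2007-01-01 to 2007-12-09: 343 days, exemption €433,000 → (€448,000 − €433,000) × 1.85% × 343/365 = €260.7740
2007-12-10 to 2007-12-31: 22 days, exemption €392,000 → (€448,000 − €392,000) × 1.85% × 22/365 = €62.4438
Total = €323.2178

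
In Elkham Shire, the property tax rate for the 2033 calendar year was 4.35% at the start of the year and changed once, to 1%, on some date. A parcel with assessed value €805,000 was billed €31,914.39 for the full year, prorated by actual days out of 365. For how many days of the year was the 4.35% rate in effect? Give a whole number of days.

323 days

Let d = days at the first rate; then 365 − d days at the second rate.
€805,000 × [4.35%·d + 1%·(365−d)] / 365 = €31,914.39
Solving gives d = 323, so the new rate took effect on November 20, 2033.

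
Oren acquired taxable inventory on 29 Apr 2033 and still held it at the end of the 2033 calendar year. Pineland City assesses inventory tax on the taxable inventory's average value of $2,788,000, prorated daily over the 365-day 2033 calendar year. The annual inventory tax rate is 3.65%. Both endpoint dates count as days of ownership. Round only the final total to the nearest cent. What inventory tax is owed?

$68,863.60

Days held (29 Apr – 31 Dec 2033): 247 out of 365
Tax = $2,788,000 × 3.65% × 247/365 = $68,863.6000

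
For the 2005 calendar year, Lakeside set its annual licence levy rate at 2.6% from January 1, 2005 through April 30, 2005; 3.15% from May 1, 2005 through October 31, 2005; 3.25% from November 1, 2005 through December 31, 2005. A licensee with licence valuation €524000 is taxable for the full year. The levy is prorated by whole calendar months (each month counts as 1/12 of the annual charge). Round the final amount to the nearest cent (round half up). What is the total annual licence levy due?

January 1 – April 30, 2005: 4 months at 2.6% → €524000 × 2.6% × 4/12 = €4541.3333
May 1 – October 31, 2005: 6 months at 3.15% → €524000 × 3.15% × 6/12 = €8253.0000
November 1 – December 31, 2005: 2 months at 3.25% → €524000 × 3.25% × 2/12 = €2838.3333
Total = €15632.6667

€15632.67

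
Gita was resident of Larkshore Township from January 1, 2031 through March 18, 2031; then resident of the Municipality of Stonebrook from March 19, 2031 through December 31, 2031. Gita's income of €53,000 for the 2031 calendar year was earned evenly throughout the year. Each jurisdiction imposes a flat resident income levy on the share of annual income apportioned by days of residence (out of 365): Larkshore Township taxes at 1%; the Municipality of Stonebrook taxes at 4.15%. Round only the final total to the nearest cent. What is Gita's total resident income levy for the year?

Larkshore Township, January 1 – March 18, 2031: 77 days → €53,000 × 1% × 77/365 = €111.8082
The Municipality of Stonebrook, March 19 – December 31, 2031: 288 days → €53,000 × 4.15% × 288/365 = €1,735.4959
Total = €1,847.3041

€1,847.30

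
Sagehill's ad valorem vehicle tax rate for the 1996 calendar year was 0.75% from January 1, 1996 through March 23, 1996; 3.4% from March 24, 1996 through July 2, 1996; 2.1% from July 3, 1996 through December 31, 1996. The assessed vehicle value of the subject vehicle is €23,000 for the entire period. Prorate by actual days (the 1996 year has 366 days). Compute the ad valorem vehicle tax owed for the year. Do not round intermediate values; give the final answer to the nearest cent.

€495.10

January 1 – March 23, 1996: 83 days at 0.75% → €23,000 × 0.75% × 83/366 = €39.1189
March 24 – July 2, 1996: 101 days at 3.4% → €23,000 × 3.4% × 101/366 = €215.7978
July 3 – December 31, 1996: 182 days at 2.1% → €23,000 × 2.1% × 182/366 = €240.1803
Total = €495.0970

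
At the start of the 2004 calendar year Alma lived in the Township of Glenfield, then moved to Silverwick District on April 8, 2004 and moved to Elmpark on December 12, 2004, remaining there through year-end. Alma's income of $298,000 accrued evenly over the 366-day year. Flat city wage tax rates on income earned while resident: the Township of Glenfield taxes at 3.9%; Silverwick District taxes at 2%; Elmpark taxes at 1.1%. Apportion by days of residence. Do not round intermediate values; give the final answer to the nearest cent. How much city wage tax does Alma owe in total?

The Township of Glenfield, January 1 – April 7, 2004: 98 days → $298,000 × 3.9% × 98/366 = $3,111.9016
Silverwick District, April 8 – December 11, 2004: 248 days → $298,000 × 2% × 248/366 = $4,038.4699
Elmpark, December 12 – December 31, 2004: 20 days → $298,000 × 1.1% × 20/366 = $179.1257
Total = $7,329.4973

$7,329.50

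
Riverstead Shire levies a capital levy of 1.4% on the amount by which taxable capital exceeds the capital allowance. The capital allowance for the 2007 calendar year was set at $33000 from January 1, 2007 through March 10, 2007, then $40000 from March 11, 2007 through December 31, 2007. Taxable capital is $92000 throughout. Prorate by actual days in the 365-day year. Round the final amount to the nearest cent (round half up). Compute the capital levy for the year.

$746.53

January 1 – March 10, 2007: 69 days, exemption $33000 → ($92000 − $33000) × 1.4% × 69/365 = $156.1479
March 11 – December 31, 2007: 296 days, exemption $40000 → ($92000 − $40000) × 1.4% × 296/365 = $590.3781
Total = $746.5260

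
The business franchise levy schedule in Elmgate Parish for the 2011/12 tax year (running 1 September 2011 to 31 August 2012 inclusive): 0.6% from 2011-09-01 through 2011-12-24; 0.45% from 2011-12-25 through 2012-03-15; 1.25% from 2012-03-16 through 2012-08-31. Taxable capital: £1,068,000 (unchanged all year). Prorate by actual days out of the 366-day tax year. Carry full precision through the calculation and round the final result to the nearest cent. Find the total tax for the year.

2011-09-01 to 2011-12-24: 115 days at 0.6% → £1,068,000 × 0.6% × 115/366 = £2,013.4426
2011-12-25 to 2012-03-15: 82 days at 0.45% → £1,068,000 × 0.45% × 82/366 = £1,076.7541
2012-03-16 to 2012-08-31: 169 days at 1.25% → £1,068,000 × 1.25% × 169/366 = £6,164.3443
Total = £9,254.5410

£9,254.54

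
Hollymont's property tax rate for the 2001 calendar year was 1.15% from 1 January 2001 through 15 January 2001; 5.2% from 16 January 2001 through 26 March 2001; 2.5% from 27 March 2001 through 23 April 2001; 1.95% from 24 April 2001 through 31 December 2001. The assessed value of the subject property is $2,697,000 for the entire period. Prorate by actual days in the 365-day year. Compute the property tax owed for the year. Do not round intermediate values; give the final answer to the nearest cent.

$69,652.80

1 January – 15 January 2001: 15 days at 1.15% → $2,697,000 × 1.15% × 15/365 = $1,274.6096
16 January – 26 March 2001: 70 days at 5.2% → $2,697,000 × 5.2% × 70/365 = $26,896.1096
27 March – 23 April 2001: 28 days at 2.5% → $2,697,000 × 2.5% × 28/365 = $5,172.3288
24 April – 31 December 2001: 252 days at 1.95% → $2,697,000 × 1.95% × 252/365 = $36,309.7479
Total = $69,652.7959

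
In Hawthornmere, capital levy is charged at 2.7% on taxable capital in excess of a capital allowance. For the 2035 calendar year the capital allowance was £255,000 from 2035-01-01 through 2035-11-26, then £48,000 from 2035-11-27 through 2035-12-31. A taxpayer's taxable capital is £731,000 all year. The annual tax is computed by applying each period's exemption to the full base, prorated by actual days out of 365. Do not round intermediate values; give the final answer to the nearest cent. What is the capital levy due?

2035-01-01 to 2035-11-26: 330 days, exemption £255,000 → (£731,000 − £255,000) × 2.7% × 330/365 = £11,619.6164
2035-11-27 to 2035-12-31: 35 days, exemption £48,000 → (£731,000 − £48,000) × 2.7% × 35/365 = £1,768.3151
Total = £13,387.9315

£13,387.93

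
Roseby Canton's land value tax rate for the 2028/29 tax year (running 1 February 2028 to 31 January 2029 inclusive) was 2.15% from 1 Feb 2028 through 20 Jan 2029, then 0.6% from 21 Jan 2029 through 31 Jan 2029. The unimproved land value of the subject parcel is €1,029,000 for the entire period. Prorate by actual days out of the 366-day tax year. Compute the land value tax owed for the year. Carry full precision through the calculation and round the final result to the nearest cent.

€21,644.14

1 Feb 2028 – 20 Jan 2029: 355 days at 2.15% → €1,029,000 × 2.15% × 355/366 = €21,458.5861
21 Jan – 31 Jan 2029: 11 days at 0.6% → €1,029,000 × 0.6% × 11/366 = €185.5574
Total = €21,644.1434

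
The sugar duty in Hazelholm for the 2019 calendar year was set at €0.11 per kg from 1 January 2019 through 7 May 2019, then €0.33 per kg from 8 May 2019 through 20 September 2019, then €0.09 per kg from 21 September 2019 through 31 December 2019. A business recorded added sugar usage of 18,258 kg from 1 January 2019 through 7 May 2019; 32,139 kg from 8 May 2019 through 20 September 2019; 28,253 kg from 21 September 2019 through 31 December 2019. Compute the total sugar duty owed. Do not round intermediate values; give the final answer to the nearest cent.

1 January – 7 May 2019: 18,258 kg at €0.11/kg → €2,008.38
8 May – 20 September 2019: 32,139 kg at €0.33/kg → €10,605.87
21 September – 31 December 2019: 28,253 kg at €0.09/kg → €2,542.77

€15,157.02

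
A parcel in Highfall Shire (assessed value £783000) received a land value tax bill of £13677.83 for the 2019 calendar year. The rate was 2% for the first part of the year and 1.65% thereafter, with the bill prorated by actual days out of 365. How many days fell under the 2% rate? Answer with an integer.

101 days

Let d = days at the first rate; then 365 − d days at the second rate.
£783000 × [2%·d + 1.65%·(365−d)] / 365 = £13677.83
Solving gives d = 101, so the new rate took effect on 12 Apr 2019.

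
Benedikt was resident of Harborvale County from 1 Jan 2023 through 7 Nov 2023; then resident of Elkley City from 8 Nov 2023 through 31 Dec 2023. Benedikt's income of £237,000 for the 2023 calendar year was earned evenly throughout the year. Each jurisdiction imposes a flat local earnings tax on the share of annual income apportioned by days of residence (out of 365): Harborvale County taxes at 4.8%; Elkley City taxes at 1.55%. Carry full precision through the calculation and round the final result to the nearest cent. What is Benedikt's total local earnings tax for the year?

£10,236.45

Harborvale County, 1 Jan – 7 Nov 2023: 311 days → £237,000 × 4.8% × 311/365 = £9,692.9753
Elkley City, 8 Nov – 31 Dec 2023: 54 days → £237,000 × 1.55% × 54/365 = £543.4767
Total = £10,236.4521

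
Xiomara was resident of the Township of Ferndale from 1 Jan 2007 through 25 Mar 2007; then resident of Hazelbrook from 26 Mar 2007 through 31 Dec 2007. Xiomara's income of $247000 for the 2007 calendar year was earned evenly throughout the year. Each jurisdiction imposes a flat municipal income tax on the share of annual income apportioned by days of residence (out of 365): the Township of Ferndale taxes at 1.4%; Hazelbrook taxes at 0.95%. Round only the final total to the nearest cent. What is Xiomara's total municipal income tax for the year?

The Township of Ferndale, 1 Jan – 25 Mar 2007: 84 days → $247000 × 1.4% × 84/365 = $795.8137
Hazelbrook, 26 Mar – 31 Dec 2007: 281 days → $247000 × 0.95% × 281/365 = $1806.4836
Total = $2602.2973

$2602.30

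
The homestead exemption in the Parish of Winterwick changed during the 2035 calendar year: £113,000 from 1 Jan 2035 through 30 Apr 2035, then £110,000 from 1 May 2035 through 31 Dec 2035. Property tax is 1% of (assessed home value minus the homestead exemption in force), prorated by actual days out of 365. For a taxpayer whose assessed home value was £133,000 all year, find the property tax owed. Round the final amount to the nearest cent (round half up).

1 Jan – 30 Apr 2035: 120 days, exemption £113,000 → (£133,000 − £113,000) × 1% × 120/365 = £65.7534
1 May – 31 Dec 2035: 245 days, exemption £110,000 → (£133,000 − £110,000) × 1% × 245/365 = £154.3836
Total = £220.1370

£220.14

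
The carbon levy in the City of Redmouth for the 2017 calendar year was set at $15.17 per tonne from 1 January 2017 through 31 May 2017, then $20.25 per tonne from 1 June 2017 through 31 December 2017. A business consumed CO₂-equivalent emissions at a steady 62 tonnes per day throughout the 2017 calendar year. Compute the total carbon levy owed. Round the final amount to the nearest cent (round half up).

$410,698.54

1 January – 31 May 2017: 151 days × 62 tonnes/day = 9,362 tonnes at $15.17/tonne → $142,021.54
1 June – 31 December 2017: 214 days × 62 tonnes/day = 13,268 tonnes at $20.25/tonne → $268,677.00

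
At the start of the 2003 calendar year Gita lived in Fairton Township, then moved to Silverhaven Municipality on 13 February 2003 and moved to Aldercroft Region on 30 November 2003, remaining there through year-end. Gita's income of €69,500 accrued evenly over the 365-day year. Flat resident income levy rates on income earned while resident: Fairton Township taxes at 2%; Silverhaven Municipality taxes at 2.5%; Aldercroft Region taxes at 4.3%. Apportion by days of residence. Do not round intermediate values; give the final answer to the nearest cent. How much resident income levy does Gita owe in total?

€1,806.24

Fairton Township, 1 January – 12 February 2003: 43 days → €69,500 × 2% × 43/365 = €163.7534
Silverhaven Municipality, 13 February – 29 November 2003: 290 days → €69,500 × 2.5% × 290/365 = €1,380.4795
Aldercroft Region, 30 November – 31 December 2003: 32 days → €69,500 × 4.3% × 32/365 = €262.0055
Total = €1,806.2384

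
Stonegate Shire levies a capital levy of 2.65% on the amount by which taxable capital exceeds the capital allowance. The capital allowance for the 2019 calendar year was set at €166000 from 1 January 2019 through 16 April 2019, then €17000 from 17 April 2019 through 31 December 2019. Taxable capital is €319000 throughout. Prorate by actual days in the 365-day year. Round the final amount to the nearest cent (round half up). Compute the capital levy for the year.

€6856.31

1 January – 16 April 2019: 106 days, exemption €166000 → (€319000 − €166000) × 2.65% × 106/365 = €1177.4712
17 April – 31 December 2019: 259 days, exemption €17000 → (€319000 − €17000) × 2.65% × 259/365 = €5678.8411
Total = €6856.3123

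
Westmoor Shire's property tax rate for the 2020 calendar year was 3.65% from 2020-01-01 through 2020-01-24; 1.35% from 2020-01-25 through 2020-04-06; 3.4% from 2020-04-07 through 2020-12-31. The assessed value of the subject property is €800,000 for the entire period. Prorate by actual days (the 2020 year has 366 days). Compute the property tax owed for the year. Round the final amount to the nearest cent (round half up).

2020-01-01 to 2020-01-24: 24 days at 3.65% → €800,000 × 3.65% × 24/366 = €1,914.7541
2020-01-25 to 2020-04-06: 73 days at 1.35% → €800,000 × 1.35% × 73/366 = €2,154.0984
2020-04-07 to 2020-12-31: 269 days at 3.4% → €800,000 × 3.4% × 269/366 = €19,991.2568
Total = €24,060.1093

€24,060.11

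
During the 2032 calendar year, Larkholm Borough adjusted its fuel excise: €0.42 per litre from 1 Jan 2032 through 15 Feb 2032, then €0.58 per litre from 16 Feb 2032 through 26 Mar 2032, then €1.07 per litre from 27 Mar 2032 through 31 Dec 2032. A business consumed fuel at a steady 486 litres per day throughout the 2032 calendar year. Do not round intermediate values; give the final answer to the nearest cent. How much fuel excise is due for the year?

1 Jan – 15 Feb 2032: 46 days × 486 litres/day = 22,356 litres at €0.42/litre → €9389.52
16 Feb – 26 Mar 2032: 40 days × 486 litres/day = 19,440 litres at €0.58/litre → €11275.20
27 Mar – 31 Dec 2032: 280 days × 486 litres/day = 136,080 litres at €1.07/litre → €145605.60

€166270.32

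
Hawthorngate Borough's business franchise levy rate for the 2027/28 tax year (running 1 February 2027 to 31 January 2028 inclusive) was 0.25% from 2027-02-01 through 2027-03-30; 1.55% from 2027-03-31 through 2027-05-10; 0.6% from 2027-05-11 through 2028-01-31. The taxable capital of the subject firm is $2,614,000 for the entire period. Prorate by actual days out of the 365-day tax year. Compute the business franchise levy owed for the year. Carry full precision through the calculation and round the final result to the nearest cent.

$17,019.65

2027-02-01 to 2027-03-30: 58 days at 0.25% → $2,614,000 × 0.25% × 58/365 = $1,038.4384
2027-03-31 to 2027-05-10: 41 days at 1.55% → $2,614,000 × 1.55% × 41/365 = $4,551.2247
2027-05-11 to 2028-01-31: 266 days at 0.6% → $2,614,000 × 0.6% × 266/365 = $11,429.9836
Total = $17,019.6466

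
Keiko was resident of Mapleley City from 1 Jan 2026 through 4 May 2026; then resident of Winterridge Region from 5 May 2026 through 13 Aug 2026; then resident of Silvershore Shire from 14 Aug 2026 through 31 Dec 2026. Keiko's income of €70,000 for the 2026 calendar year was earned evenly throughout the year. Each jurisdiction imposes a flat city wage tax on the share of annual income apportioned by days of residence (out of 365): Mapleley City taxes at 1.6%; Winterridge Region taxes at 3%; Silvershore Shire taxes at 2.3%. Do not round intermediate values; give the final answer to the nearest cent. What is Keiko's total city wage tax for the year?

€1,579.12

Mapleley City, 1 Jan – 4 May 2026: 124 days → €70,000 × 1.6% × 124/365 = €380.4932
Winterridge Region, 5 May – 13 Aug 2026: 101 days → €70,000 × 3% × 101/365 = €581.0959
Silvershore Shire, 14 Aug – 31 Dec 2026: 140 days → €70,000 × 2.3% × 140/365 = €617.5342
Total = €1,579.1233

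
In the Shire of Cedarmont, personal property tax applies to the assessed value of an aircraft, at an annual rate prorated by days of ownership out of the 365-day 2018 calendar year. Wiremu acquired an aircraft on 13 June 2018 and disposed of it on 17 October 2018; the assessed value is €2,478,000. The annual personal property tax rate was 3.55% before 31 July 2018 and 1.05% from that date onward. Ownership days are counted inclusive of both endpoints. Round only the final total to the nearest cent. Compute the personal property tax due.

13 June – 30 July 2018: 48 days at 3.55% → €2,478,000 × 3.55% × 48/365 = €11,568.5260
31 July – 17 October 2018: 79 days at 1.05% → €2,478,000 × 1.05% × 79/365 = €5,631.5096
Total = €17,200.0356

€17,200.04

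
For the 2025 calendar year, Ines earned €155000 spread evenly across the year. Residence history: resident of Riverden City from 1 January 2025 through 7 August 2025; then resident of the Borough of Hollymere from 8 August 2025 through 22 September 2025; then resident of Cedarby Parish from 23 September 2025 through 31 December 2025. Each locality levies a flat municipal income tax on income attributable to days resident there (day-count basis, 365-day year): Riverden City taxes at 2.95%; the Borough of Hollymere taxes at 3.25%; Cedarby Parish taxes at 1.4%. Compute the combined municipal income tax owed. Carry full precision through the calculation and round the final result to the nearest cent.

Riverden City, 1 January – 7 August 2025: 219 days → €155000 × 2.95% × 219/365 = €2743.5000
The Borough of Hollymere, 8 August – 22 September 2025: 46 days → €155000 × 3.25% × 46/365 = €634.8630
Cedarby Parish, 23 September – 31 December 2025: 100 days → €155000 × 1.4% × 100/365 = €594.5205
Total = €3972.8836

€3972.88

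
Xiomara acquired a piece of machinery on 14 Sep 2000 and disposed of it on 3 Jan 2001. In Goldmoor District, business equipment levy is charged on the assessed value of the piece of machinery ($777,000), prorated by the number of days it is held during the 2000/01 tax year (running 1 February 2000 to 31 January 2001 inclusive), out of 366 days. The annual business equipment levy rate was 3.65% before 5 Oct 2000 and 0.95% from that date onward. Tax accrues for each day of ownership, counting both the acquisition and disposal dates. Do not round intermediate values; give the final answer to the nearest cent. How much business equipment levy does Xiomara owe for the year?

$3,462.53

14 Sep – 4 Oct 2000: 21 days at 3.65% → $777,000 × 3.65% × 21/366 = $1,627.2418
5 Oct 2000 – 3 Jan 2001: 91 days at 0.95% → $777,000 × 0.95% × 91/366 = $1,835.2910
Total = $3,462.5328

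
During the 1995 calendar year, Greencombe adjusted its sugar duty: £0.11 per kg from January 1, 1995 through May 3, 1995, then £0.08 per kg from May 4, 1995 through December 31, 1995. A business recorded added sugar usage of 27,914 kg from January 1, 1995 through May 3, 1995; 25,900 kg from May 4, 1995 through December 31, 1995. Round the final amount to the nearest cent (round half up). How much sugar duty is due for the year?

£5,142.54

January 1 – May 3, 1995: 27,914 kg at £0.11/kg → £3,070.54
May 4 – December 31, 1995: 25,900 kg at £0.08/kg → £2,072.00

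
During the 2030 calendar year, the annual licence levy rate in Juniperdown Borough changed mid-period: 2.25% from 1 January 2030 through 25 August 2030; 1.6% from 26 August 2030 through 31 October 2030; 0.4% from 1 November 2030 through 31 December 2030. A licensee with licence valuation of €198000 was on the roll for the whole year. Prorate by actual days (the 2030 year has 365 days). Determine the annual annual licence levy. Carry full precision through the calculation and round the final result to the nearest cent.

€3606.58

1 January – 25 August 2030: 237 days at 2.25% → €198000 × 2.25% × 237/365 = €2892.6986
26 August – 31 October 2030: 67 days at 1.6% → €198000 × 1.6% × 67/365 = €581.5233
1 November – 31 December 2030: 61 days at 0.4% → €198000 × 0.4% × 61/365 = €132.3616
Total = €3606.5836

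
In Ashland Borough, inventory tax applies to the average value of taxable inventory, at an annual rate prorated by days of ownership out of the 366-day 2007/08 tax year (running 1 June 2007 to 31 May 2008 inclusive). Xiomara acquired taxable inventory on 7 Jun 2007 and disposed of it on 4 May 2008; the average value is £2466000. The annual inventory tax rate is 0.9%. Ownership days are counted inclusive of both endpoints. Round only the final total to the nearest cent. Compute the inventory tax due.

£20192.90

Days held (7 Jun 2007 – 4 May 2008): 333 out of 366
Tax = £2466000 × 0.9% × 333/366 = £20192.9016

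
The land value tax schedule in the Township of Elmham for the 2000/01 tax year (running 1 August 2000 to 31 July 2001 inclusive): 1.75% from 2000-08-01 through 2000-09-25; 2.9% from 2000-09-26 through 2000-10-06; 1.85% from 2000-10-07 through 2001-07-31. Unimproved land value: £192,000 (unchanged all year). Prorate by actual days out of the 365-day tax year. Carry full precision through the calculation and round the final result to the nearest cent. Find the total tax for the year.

£3,583.30

2000-08-01 to 2000-09-25: 56 days at 1.75% → £192,000 × 1.75% × 56/365 = £515.5068
2000-09-26 to 2000-10-06: 11 days at 2.9% → £192,000 × 2.9% × 11/365 = £167.8027
2000-10-07 to 2001-07-31: 298 days at 1.85% → £192,000 × 1.85% × 298/365 = £2,899.9890
Total = £3,583.2986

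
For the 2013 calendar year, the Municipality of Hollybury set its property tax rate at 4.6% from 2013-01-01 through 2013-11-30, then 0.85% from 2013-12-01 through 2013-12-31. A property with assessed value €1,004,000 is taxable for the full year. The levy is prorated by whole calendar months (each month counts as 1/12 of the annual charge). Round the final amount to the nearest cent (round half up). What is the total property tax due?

2013-01-01 to 2013-11-30: 11 months at 4.6% → €1,004,000 × 4.6% × 11/12 = €42,335.3333
2013-12-01 to 2013-12-31: 1 month at 0.85% → €1,004,000 × 0.85% × 1/12 = €711.1667
Total = €43,046.5000

€43,046.50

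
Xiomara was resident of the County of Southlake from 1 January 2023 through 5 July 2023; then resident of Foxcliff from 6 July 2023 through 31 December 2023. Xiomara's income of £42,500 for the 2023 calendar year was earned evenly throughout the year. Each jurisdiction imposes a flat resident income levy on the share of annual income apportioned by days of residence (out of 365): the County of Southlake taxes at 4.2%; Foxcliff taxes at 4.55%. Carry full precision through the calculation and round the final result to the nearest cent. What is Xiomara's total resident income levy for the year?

The County of Southlake, 1 January – 5 July 2023: 186 days → £42,500 × 4.2% × 186/365 = £909.6164
Foxcliff, 6 July – 31 December 2023: 179 days → £42,500 × 4.55% × 179/365 = £948.3322
Total = £1,857.9486

£1,857.95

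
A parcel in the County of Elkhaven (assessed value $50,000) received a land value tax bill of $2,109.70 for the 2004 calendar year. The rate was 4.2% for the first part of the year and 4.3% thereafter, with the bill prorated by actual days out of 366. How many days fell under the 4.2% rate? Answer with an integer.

Let d = days at the first rate; then 366 − d days at the second rate.
$50,000 × [4.2%·d + 4.3%·(366−d)] / 366 = $2,109.70
Solving gives d = 295, so the new rate took effect on October 22, 2004.

295 days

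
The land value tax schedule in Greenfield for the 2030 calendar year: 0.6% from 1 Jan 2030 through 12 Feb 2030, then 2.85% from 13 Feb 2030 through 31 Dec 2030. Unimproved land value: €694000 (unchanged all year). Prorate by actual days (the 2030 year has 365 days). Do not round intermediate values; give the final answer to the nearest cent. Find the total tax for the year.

€17939.42

1 Jan – 12 Feb 2030: 43 days at 0.6% → €694000 × 0.6% × 43/365 = €490.5534
13 Feb – 31 Dec 2030: 322 days at 2.85% → €694000 × 2.85% × 322/365 = €17448.8712
Total = €17939.4247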